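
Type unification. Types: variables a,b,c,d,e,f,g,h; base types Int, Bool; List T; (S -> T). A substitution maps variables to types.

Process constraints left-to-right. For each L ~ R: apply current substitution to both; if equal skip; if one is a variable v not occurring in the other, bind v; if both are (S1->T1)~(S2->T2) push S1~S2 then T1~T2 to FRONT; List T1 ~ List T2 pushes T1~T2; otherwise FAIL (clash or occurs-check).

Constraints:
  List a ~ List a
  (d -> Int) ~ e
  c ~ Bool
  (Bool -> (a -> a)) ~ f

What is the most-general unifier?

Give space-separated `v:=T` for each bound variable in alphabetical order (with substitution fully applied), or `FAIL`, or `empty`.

step 1: unify List a ~ List a  [subst: {-} | 3 pending]
  -> identical, skip
step 2: unify (d -> Int) ~ e  [subst: {-} | 2 pending]
  bind e := (d -> Int)
step 3: unify c ~ Bool  [subst: {e:=(d -> Int)} | 1 pending]
  bind c := Bool
step 4: unify (Bool -> (a -> a)) ~ f  [subst: {e:=(d -> Int), c:=Bool} | 0 pending]
  bind f := (Bool -> (a -> a))

Answer: c:=Bool e:=(d -> Int) f:=(Bool -> (a -> a))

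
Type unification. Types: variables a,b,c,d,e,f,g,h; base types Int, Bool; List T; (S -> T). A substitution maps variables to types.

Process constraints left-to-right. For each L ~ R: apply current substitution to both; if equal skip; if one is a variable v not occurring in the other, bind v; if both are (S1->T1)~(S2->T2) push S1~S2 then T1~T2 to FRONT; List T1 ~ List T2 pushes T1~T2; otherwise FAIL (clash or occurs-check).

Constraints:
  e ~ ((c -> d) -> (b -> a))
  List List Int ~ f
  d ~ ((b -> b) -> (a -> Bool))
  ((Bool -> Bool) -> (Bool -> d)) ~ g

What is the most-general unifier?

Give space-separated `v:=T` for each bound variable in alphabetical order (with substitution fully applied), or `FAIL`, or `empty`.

Answer: d:=((b -> b) -> (a -> Bool)) e:=((c -> ((b -> b) -> (a -> Bool))) -> (b -> a)) f:=List List Int g:=((Bool -> Bool) -> (Bool -> ((b -> b) -> (a -> Bool))))

Derivation:
step 1: unify e ~ ((c -> d) -> (b -> a))  [subst: {-} | 3 pending]
  bind e := ((c -> d) -> (b -> a))
step 2: unify List List Int ~ f  [subst: {e:=((c -> d) -> (b -> a))} | 2 pending]
  bind f := List List Int
step 3: unify d ~ ((b -> b) -> (a -> Bool))  [subst: {e:=((c -> d) -> (b -> a)), f:=List List Int} | 1 pending]
  bind d := ((b -> b) -> (a -> Bool))
step 4: unify ((Bool -> Bool) -> (Bool -> ((b -> b) -> (a -> Bool)))) ~ g  [subst: {e:=((c -> d) -> (b -> a)), f:=List List Int, d:=((b -> b) -> (a -> Bool))} | 0 pending]
  bind g := ((Bool -> Bool) -> (Bool -> ((b -> b) -> (a -> Bool))))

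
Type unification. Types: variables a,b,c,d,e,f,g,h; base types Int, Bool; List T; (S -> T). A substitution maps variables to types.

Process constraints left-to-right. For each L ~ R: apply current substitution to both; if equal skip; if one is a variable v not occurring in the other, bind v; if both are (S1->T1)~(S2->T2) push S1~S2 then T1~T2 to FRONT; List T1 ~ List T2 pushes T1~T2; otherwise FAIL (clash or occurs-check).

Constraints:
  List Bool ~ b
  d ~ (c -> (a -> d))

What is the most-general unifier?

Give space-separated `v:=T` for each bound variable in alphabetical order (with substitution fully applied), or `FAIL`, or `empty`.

Answer: FAIL

Derivation:
step 1: unify List Bool ~ b  [subst: {-} | 1 pending]
  bind b := List Bool
step 2: unify d ~ (c -> (a -> d))  [subst: {b:=List Bool} | 0 pending]
  occurs-check fail: d in (c -> (a -> d))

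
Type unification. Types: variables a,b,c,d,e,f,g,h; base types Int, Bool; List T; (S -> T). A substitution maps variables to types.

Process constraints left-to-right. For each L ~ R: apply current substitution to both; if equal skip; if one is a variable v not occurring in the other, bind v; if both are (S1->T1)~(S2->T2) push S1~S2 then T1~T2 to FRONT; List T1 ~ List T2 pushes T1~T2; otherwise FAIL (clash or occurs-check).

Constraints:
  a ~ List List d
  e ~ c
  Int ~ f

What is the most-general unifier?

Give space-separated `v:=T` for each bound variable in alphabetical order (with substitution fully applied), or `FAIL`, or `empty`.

step 1: unify a ~ List List d  [subst: {-} | 2 pending]
  bind a := List List d
step 2: unify e ~ c  [subst: {a:=List List d} | 1 pending]
  bind e := c
step 3: unify Int ~ f  [subst: {a:=List List d, e:=c} | 0 pending]
  bind f := Int

Answer: a:=List List d e:=c f:=Int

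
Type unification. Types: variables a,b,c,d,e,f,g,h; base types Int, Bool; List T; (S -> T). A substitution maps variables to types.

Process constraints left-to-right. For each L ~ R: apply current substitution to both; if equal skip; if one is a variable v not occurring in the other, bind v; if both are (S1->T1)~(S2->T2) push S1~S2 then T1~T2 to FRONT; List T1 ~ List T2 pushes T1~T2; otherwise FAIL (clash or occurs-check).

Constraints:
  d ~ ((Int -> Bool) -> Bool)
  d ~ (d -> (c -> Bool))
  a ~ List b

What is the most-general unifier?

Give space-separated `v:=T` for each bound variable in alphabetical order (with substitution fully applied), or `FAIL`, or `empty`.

Answer: FAIL

Derivation:
step 1: unify d ~ ((Int -> Bool) -> Bool)  [subst: {-} | 2 pending]
  bind d := ((Int -> Bool) -> Bool)
step 2: unify ((Int -> Bool) -> Bool) ~ (((Int -> Bool) -> Bool) -> (c -> Bool))  [subst: {d:=((Int -> Bool) -> Bool)} | 1 pending]
  -> decompose arrow: push (Int -> Bool)~((Int -> Bool) -> Bool), Bool~(c -> Bool)
step 3: unify (Int -> Bool) ~ ((Int -> Bool) -> Bool)  [subst: {d:=((Int -> Bool) -> Bool)} | 2 pending]
  -> decompose arrow: push Int~(Int -> Bool), Bool~Bool
step 4: unify Int ~ (Int -> Bool)  [subst: {d:=((Int -> Bool) -> Bool)} | 3 pending]
  clash: Int vs (Int -> Bool)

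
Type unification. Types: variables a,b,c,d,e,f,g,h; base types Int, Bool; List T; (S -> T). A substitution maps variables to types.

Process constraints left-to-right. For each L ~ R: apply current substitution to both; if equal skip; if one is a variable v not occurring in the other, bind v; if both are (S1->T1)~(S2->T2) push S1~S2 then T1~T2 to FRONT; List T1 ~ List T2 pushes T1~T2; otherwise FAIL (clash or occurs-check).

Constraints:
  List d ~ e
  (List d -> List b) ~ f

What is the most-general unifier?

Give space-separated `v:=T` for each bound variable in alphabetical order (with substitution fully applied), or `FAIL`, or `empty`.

step 1: unify List d ~ e  [subst: {-} | 1 pending]
  bind e := List d
step 2: unify (List d -> List b) ~ f  [subst: {e:=List d} | 0 pending]
  bind f := (List d -> List b)

Answer: e:=List d f:=(List d -> List b)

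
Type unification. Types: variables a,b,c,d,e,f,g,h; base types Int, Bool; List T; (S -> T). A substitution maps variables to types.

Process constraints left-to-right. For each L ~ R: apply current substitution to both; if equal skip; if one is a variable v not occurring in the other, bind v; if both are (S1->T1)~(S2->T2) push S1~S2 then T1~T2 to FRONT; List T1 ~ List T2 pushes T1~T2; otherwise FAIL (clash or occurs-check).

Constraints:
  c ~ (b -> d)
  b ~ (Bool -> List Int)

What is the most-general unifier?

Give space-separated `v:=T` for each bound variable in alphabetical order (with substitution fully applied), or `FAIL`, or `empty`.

step 1: unify c ~ (b -> d)  [subst: {-} | 1 pending]
  bind c := (b -> d)
step 2: unify b ~ (Bool -> List Int)  [subst: {c:=(b -> d)} | 0 pending]
  bind b := (Bool -> List Int)

Answer: b:=(Bool -> List Int) c:=((Bool -> List Int) -> d)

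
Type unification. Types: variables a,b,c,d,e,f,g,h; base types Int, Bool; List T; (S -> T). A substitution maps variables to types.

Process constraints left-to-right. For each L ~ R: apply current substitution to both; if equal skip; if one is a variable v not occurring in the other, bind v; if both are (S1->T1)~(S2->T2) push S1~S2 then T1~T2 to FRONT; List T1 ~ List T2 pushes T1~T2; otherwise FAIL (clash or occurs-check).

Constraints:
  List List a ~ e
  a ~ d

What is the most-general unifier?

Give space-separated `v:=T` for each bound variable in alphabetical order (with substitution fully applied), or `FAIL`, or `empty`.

Answer: a:=d e:=List List d

Derivation:
step 1: unify List List a ~ e  [subst: {-} | 1 pending]
  bind e := List List a
step 2: unify a ~ d  [subst: {e:=List List a} | 0 pending]
  bind a := d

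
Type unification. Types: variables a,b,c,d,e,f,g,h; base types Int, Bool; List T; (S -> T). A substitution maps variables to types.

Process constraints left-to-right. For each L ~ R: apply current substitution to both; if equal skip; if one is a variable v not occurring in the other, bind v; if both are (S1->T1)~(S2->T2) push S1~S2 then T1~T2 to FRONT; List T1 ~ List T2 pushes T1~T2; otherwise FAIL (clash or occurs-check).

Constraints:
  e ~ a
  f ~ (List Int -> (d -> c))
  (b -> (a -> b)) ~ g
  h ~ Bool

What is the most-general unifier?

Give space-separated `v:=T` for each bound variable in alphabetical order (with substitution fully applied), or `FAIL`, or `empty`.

Answer: e:=a f:=(List Int -> (d -> c)) g:=(b -> (a -> b)) h:=Bool

Derivation:
step 1: unify e ~ a  [subst: {-} | 3 pending]
  bind e := a
step 2: unify f ~ (List Int -> (d -> c))  [subst: {e:=a} | 2 pending]
  bind f := (List Int -> (d -> c))
step 3: unify (b -> (a -> b)) ~ g  [subst: {e:=a, f:=(List Int -> (d -> c))} | 1 pending]
  bind g := (b -> (a -> b))
step 4: unify h ~ Bool  [subst: {e:=a, f:=(List Int -> (d -> c)), g:=(b -> (a -> b))} | 0 pending]
  bind h := Bool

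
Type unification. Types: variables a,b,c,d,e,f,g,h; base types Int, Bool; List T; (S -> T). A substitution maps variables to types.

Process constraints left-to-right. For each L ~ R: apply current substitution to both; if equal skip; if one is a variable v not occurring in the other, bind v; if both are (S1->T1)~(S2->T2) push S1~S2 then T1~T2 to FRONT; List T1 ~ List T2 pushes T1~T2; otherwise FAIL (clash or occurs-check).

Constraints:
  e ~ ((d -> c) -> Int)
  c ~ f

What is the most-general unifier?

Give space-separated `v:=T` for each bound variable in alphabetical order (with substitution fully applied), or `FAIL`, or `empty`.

Answer: c:=f e:=((d -> f) -> Int)

Derivation:
step 1: unify e ~ ((d -> c) -> Int)  [subst: {-} | 1 pending]
  bind e := ((d -> c) -> Int)
step 2: unify c ~ f  [subst: {e:=((d -> c) -> Int)} | 0 pending]
  bind c := f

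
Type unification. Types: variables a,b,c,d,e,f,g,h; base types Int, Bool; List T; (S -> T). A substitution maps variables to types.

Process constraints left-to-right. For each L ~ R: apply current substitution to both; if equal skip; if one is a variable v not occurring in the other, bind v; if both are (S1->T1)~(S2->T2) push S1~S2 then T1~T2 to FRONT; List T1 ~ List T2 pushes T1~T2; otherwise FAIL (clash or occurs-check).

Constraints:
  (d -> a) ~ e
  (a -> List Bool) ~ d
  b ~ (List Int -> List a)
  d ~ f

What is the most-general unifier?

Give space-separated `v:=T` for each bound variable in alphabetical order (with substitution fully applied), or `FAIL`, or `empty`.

Answer: b:=(List Int -> List a) d:=(a -> List Bool) e:=((a -> List Bool) -> a) f:=(a -> List Bool)

Derivation:
step 1: unify (d -> a) ~ e  [subst: {-} | 3 pending]
  bind e := (d -> a)
step 2: unify (a -> List Bool) ~ d  [subst: {e:=(d -> a)} | 2 pending]
  bind d := (a -> List Bool)
step 3: unify b ~ (List Int -> List a)  [subst: {e:=(d -> a), d:=(a -> List Bool)} | 1 pending]
  bind b := (List Int -> List a)
step 4: unify (a -> List Bool) ~ f  [subst: {e:=(d -> a), d:=(a -> List Bool), b:=(List Int -> List a)} | 0 pending]
  bind f := (a -> List Bool)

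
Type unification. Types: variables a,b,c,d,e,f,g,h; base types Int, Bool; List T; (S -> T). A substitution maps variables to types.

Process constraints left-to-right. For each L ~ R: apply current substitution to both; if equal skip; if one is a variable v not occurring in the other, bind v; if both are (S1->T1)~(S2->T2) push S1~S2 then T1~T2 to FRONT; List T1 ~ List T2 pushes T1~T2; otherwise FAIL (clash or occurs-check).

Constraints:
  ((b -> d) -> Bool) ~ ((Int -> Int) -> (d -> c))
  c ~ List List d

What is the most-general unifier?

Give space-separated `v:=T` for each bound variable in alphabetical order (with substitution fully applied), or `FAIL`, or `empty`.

step 1: unify ((b -> d) -> Bool) ~ ((Int -> Int) -> (d -> c))  [subst: {-} | 1 pending]
  -> decompose arrow: push (b -> d)~(Int -> Int), Bool~(d -> c)
step 2: unify (b -> d) ~ (Int -> Int)  [subst: {-} | 2 pending]
  -> decompose arrow: push b~Int, d~Int
step 3: unify b ~ Int  [subst: {-} | 3 pending]
  bind b := Int
step 4: unify d ~ Int  [subst: {b:=Int} | 2 pending]
  bind d := Int
step 5: unify Bool ~ (Int -> c)  [subst: {b:=Int, d:=Int} | 1 pending]
  clash: Bool vs (Int -> c)

Answer: FAIL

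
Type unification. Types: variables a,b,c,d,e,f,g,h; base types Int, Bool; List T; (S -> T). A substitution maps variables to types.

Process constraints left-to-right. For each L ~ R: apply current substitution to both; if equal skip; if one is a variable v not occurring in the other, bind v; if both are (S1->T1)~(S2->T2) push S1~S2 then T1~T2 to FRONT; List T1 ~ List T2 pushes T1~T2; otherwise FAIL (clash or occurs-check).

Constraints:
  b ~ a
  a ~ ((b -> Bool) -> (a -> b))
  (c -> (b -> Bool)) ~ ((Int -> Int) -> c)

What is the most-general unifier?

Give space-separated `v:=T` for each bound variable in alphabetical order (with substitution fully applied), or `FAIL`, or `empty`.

Answer: FAIL

Derivation:
step 1: unify b ~ a  [subst: {-} | 2 pending]
  bind b := a
step 2: unify a ~ ((a -> Bool) -> (a -> a))  [subst: {b:=a} | 1 pending]
  occurs-check fail: a in ((a -> Bool) -> (a -> a))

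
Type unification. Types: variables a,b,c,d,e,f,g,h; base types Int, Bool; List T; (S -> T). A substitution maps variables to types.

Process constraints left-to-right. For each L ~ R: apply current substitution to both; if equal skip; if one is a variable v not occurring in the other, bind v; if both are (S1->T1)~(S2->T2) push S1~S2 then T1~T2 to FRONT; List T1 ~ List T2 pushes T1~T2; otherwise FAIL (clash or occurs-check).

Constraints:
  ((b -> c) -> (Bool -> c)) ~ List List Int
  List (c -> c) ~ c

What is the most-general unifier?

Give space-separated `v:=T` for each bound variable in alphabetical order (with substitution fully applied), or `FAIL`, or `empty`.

step 1: unify ((b -> c) -> (Bool -> c)) ~ List List Int  [subst: {-} | 1 pending]
  clash: ((b -> c) -> (Bool -> c)) vs List List Int

Answer: FAIL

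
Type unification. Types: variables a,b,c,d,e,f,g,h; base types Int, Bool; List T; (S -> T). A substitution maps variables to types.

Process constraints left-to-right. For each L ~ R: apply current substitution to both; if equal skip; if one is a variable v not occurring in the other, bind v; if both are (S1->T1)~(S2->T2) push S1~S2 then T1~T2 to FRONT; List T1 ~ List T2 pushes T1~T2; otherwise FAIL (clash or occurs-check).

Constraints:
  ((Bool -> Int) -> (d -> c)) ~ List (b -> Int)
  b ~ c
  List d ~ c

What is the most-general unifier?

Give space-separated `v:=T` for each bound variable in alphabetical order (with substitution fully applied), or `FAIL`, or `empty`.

Answer: FAIL

Derivation:
step 1: unify ((Bool -> Int) -> (d -> c)) ~ List (b -> Int)  [subst: {-} | 2 pending]
  clash: ((Bool -> Int) -> (d -> c)) vs List (b -> Int)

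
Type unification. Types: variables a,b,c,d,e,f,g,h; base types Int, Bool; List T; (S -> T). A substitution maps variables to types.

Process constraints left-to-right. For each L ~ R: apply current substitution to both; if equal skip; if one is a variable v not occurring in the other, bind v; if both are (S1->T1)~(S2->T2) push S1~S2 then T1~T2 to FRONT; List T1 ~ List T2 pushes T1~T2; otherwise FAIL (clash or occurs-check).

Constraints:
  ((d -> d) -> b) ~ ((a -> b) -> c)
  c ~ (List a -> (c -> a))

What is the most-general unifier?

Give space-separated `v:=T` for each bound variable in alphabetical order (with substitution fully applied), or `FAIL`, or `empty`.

step 1: unify ((d -> d) -> b) ~ ((a -> b) -> c)  [subst: {-} | 1 pending]
  -> decompose arrow: push (d -> d)~(a -> b), b~c
step 2: unify (d -> d) ~ (a -> b)  [subst: {-} | 2 pending]
  -> decompose arrow: push d~a, d~b
step 3: unify d ~ a  [subst: {-} | 3 pending]
  bind d := a
step 4: unify a ~ b  [subst: {d:=a} | 2 pending]
  bind a := b
step 5: unify b ~ c  [subst: {d:=a, a:=b} | 1 pending]
  bind b := c
step 6: unify c ~ (List c -> (c -> c))  [subst: {d:=a, a:=b, b:=c} | 0 pending]
  occurs-check fail: c in (List c -> (c -> c))

Answer: FAIL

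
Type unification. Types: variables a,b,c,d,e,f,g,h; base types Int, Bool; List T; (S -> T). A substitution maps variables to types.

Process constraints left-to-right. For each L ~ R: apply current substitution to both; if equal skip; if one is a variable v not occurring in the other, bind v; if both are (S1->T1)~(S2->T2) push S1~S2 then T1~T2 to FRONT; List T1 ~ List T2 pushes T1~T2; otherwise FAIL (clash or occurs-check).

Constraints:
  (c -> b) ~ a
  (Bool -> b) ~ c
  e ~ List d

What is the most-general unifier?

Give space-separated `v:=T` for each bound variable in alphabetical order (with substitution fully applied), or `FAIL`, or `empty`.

step 1: unify (c -> b) ~ a  [subst: {-} | 2 pending]
  bind a := (c -> b)
step 2: unify (Bool -> b) ~ c  [subst: {a:=(c -> b)} | 1 pending]
  bind c := (Bool -> b)
step 3: unify e ~ List d  [subst: {a:=(c -> b), c:=(Bool -> b)} | 0 pending]
  bind e := List d

Answer: a:=((Bool -> b) -> b) c:=(Bool -> b) e:=List d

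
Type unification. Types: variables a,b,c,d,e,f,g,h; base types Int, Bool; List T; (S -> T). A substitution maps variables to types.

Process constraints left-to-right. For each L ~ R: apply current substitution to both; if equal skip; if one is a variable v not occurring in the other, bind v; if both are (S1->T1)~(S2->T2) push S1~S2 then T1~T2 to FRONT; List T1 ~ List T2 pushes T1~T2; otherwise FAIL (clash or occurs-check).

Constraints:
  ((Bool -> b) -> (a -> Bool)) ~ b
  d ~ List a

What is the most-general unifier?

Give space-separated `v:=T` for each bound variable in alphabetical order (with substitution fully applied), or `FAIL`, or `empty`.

step 1: unify ((Bool -> b) -> (a -> Bool)) ~ b  [subst: {-} | 1 pending]
  occurs-check fail

Answer: FAIL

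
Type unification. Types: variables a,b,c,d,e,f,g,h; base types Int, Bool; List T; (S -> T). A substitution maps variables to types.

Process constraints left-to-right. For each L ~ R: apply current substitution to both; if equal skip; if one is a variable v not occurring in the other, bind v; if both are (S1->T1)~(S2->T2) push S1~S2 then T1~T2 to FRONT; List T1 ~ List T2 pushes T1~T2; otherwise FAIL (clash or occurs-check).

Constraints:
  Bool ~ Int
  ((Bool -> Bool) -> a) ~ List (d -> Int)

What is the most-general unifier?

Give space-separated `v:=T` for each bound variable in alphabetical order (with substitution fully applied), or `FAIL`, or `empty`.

step 1: unify Bool ~ Int  [subst: {-} | 1 pending]
  clash: Bool vs Int

Answer: FAIL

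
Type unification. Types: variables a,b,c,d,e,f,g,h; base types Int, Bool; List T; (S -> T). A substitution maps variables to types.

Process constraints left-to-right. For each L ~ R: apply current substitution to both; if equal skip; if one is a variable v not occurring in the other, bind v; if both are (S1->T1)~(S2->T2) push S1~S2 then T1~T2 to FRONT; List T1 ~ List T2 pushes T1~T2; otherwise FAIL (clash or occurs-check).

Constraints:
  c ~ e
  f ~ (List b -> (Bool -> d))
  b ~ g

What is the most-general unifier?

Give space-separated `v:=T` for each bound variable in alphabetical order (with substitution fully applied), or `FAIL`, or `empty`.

step 1: unify c ~ e  [subst: {-} | 2 pending]
  bind c := e
step 2: unify f ~ (List b -> (Bool -> d))  [subst: {c:=e} | 1 pending]
  bind f := (List b -> (Bool -> d))
step 3: unify b ~ g  [subst: {c:=e, f:=(List b -> (Bool -> d))} | 0 pending]
  bind b := g

Answer: b:=g c:=e f:=(List g -> (Bool -> d))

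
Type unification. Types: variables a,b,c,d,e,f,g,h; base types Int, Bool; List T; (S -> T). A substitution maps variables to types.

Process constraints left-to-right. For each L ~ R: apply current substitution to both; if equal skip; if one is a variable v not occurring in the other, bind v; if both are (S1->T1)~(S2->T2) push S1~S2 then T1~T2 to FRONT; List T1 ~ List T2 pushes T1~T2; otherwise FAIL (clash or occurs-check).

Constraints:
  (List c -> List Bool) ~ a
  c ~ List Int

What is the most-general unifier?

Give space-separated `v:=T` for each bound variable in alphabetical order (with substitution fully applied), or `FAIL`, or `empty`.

step 1: unify (List c -> List Bool) ~ a  [subst: {-} | 1 pending]
  bind a := (List c -> List Bool)
step 2: unify c ~ List Int  [subst: {a:=(List c -> List Bool)} | 0 pending]
  bind c := List Int

Answer: a:=(List List Int -> List Bool) c:=List Int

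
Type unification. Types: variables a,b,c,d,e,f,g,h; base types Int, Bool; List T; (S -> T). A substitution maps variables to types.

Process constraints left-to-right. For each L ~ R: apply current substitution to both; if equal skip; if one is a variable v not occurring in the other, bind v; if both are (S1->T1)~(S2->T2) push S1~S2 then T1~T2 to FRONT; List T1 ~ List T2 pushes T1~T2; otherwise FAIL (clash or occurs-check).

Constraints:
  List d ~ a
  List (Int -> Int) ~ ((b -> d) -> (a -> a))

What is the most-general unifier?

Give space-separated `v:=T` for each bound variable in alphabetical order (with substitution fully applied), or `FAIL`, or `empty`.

Answer: FAIL

Derivation:
step 1: unify List d ~ a  [subst: {-} | 1 pending]
  bind a := List d
step 2: unify List (Int -> Int) ~ ((b -> d) -> (List d -> List d))  [subst: {a:=List d} | 0 pending]
  clash: List (Int -> Int) vs ((b -> d) -> (List d -> List d))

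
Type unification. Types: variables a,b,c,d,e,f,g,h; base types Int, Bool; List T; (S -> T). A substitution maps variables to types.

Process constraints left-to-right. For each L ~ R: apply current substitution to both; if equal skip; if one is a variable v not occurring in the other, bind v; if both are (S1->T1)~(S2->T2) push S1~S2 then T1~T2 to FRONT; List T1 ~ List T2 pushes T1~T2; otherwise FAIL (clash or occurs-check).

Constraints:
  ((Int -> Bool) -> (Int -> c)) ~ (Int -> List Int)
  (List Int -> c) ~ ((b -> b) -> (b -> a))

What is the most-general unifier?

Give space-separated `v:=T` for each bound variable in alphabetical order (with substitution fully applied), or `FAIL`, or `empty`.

step 1: unify ((Int -> Bool) -> (Int -> c)) ~ (Int -> List Int)  [subst: {-} | 1 pending]
  -> decompose arrow: push (Int -> Bool)~Int, (Int -> c)~List Int
step 2: unify (Int -> Bool) ~ Int  [subst: {-} | 2 pending]
  clash: (Int -> Bool) vs Int

Answer: FAIL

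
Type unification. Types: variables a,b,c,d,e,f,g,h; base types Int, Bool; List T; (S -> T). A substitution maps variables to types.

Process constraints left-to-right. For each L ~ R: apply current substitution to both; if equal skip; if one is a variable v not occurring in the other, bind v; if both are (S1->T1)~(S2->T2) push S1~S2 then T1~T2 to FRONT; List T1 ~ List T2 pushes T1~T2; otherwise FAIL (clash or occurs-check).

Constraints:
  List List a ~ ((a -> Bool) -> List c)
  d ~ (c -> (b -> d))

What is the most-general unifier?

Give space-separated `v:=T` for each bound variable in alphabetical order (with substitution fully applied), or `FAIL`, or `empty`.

Answer: FAIL

Derivation:
step 1: unify List List a ~ ((a -> Bool) -> List c)  [subst: {-} | 1 pending]
  clash: List List a vs ((a -> Bool) -> List c)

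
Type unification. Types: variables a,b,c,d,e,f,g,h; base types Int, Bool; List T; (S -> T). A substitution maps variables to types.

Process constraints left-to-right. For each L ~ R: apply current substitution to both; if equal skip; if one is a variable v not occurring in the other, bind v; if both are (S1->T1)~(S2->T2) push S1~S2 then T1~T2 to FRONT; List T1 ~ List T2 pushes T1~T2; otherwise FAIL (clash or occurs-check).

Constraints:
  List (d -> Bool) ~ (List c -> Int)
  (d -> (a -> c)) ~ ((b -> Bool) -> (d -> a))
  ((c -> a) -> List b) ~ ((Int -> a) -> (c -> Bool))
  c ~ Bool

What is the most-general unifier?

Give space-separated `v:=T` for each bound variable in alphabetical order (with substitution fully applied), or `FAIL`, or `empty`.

step 1: unify List (d -> Bool) ~ (List c -> Int)  [subst: {-} | 3 pending]
  clash: List (d -> Bool) vs (List c -> Int)

Answer: FAIL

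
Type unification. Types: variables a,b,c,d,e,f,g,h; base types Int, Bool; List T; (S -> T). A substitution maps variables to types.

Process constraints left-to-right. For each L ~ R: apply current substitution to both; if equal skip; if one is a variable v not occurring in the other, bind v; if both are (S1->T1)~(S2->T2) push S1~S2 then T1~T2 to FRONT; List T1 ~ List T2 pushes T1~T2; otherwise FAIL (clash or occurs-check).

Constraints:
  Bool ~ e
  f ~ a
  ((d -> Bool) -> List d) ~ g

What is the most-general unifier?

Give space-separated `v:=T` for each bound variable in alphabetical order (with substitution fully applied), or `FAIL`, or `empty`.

step 1: unify Bool ~ e  [subst: {-} | 2 pending]
  bind e := Bool
step 2: unify f ~ a  [subst: {e:=Bool} | 1 pending]
  bind f := a
step 3: unify ((d -> Bool) -> List d) ~ g  [subst: {e:=Bool, f:=a} | 0 pending]
  bind g := ((d -> Bool) -> List d)

Answer: e:=Bool f:=a g:=((d -> Bool) -> List d)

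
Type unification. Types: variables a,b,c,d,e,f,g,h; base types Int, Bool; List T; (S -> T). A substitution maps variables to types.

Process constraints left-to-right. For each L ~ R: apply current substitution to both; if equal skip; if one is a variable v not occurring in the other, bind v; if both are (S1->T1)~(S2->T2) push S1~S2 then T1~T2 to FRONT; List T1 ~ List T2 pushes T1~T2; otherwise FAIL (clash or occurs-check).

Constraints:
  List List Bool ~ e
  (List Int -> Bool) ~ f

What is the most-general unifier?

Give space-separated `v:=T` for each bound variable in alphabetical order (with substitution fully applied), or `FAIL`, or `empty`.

Answer: e:=List List Bool f:=(List Int -> Bool)

Derivation:
step 1: unify List List Bool ~ e  [subst: {-} | 1 pending]
  bind e := List List Bool
step 2: unify (List Int -> Bool) ~ f  [subst: {e:=List List Bool} | 0 pending]
  bind f := (List Int -> Bool)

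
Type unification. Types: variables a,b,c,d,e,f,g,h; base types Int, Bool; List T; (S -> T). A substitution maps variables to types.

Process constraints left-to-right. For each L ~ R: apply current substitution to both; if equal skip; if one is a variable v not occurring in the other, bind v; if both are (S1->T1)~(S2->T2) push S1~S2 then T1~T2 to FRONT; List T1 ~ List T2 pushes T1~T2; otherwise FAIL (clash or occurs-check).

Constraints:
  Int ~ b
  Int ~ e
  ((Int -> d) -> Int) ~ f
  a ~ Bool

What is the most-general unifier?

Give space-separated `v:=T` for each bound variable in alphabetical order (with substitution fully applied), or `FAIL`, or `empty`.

step 1: unify Int ~ b  [subst: {-} | 3 pending]
  bind b := Int
step 2: unify Int ~ e  [subst: {b:=Int} | 2 pending]
  bind e := Int
step 3: unify ((Int -> d) -> Int) ~ f  [subst: {b:=Int, e:=Int} | 1 pending]
  bind f := ((Int -> d) -> Int)
step 4: unify a ~ Bool  [subst: {b:=Int, e:=Int, f:=((Int -> d) -> Int)} | 0 pending]
  bind a := Bool

Answer: a:=Bool b:=Int e:=Int f:=((Int -> d) -> Int)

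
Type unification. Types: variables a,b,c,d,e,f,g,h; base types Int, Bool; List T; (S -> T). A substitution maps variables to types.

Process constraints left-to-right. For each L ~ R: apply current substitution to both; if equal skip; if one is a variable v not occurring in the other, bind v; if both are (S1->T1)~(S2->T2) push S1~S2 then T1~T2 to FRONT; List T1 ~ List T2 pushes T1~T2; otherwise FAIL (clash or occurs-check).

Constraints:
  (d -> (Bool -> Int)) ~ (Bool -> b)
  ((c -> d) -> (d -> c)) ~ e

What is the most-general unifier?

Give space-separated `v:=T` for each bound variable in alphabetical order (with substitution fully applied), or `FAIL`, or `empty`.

step 1: unify (d -> (Bool -> Int)) ~ (Bool -> b)  [subst: {-} | 1 pending]
  -> decompose arrow: push d~Bool, (Bool -> Int)~b
step 2: unify d ~ Bool  [subst: {-} | 2 pending]
  bind d := Bool
step 3: unify (Bool -> Int) ~ b  [subst: {d:=Bool} | 1 pending]
  bind b := (Bool -> Int)
step 4: unify ((c -> Bool) -> (Bool -> c)) ~ e  [subst: {d:=Bool, b:=(Bool -> Int)} | 0 pending]
  bind e := ((c -> Bool) -> (Bool -> c))

Answer: b:=(Bool -> Int) d:=Bool e:=((c -> Bool) -> (Bool -> c))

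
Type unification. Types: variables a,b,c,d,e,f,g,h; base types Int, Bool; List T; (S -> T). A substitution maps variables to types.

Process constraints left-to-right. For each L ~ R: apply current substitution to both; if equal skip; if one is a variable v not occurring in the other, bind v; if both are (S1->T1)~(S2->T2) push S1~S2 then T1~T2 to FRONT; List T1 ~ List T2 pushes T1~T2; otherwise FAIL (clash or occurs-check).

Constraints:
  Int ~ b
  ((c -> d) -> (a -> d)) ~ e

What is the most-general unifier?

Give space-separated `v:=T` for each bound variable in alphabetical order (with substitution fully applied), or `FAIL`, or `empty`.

Answer: b:=Int e:=((c -> d) -> (a -> d))

Derivation:
step 1: unify Int ~ b  [subst: {-} | 1 pending]
  bind b := Int
step 2: unify ((c -> d) -> (a -> d)) ~ e  [subst: {b:=Int} | 0 pending]
  bind e := ((c -> d) -> (a -> d))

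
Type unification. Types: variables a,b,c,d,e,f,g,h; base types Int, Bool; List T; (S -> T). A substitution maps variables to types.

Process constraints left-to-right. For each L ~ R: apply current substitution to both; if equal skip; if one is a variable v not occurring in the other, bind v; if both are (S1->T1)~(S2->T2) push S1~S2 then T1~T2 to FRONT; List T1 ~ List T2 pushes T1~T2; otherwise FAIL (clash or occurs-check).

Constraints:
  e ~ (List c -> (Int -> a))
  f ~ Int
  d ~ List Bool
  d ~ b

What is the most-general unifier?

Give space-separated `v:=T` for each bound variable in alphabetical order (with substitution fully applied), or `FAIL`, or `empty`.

Answer: b:=List Bool d:=List Bool e:=(List c -> (Int -> a)) f:=Int

Derivation:
step 1: unify e ~ (List c -> (Int -> a))  [subst: {-} | 3 pending]
  bind e := (List c -> (Int -> a))
step 2: unify f ~ Int  [subst: {e:=(List c -> (Int -> a))} | 2 pending]
  bind f := Int
step 3: unify d ~ List Bool  [subst: {e:=(List c -> (Int -> a)), f:=Int} | 1 pending]
  bind d := List Bool
step 4: unify List Bool ~ b  [subst: {e:=(List c -> (Int -> a)), f:=Int, d:=List Bool} | 0 pending]
  bind b := List Bool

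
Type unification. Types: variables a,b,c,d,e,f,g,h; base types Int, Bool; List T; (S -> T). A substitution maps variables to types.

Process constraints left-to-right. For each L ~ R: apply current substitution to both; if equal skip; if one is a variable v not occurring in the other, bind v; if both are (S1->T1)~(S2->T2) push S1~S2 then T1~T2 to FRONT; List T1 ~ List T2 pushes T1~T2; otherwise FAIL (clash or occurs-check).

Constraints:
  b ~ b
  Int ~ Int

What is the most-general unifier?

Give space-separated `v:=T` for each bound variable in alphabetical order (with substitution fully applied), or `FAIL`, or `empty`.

Answer: empty

Derivation:
step 1: unify b ~ b  [subst: {-} | 1 pending]
  -> identical, skip
step 2: unify Int ~ Int  [subst: {-} | 0 pending]
  -> identical, skip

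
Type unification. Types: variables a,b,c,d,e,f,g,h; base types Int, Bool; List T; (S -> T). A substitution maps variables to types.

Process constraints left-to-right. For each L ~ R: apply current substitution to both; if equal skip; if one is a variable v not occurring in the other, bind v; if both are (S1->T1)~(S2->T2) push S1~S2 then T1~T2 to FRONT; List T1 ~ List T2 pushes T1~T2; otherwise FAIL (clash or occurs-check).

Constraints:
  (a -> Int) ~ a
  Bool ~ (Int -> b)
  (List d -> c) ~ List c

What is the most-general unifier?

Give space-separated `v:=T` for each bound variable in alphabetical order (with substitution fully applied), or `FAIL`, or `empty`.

Answer: FAIL

Derivation:
step 1: unify (a -> Int) ~ a  [subst: {-} | 2 pending]
  occurs-check fail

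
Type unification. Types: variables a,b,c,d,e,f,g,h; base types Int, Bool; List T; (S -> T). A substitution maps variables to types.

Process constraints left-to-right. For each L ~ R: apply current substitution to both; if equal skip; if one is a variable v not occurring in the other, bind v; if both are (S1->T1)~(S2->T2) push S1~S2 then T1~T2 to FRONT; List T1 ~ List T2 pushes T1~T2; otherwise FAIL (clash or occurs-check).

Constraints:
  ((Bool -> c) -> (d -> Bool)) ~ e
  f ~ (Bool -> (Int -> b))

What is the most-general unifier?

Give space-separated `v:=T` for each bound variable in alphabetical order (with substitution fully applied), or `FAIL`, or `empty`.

step 1: unify ((Bool -> c) -> (d -> Bool)) ~ e  [subst: {-} | 1 pending]
  bind e := ((Bool -> c) -> (d -> Bool))
step 2: unify f ~ (Bool -> (Int -> b))  [subst: {e:=((Bool -> c) -> (d -> Bool))} | 0 pending]
  bind f := (Bool -> (Int -> b))

Answer: e:=((Bool -> c) -> (d -> Bool)) f:=(Bool -> (Int -> b))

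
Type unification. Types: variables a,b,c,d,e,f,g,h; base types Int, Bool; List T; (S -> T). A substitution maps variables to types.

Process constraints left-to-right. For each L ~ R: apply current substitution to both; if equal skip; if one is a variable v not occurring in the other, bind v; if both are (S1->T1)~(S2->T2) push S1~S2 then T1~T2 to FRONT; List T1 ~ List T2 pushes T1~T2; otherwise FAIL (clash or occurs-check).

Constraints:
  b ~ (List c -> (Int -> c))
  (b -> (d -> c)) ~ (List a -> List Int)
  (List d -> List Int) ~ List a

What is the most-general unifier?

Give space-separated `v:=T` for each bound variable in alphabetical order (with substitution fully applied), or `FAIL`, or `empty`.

step 1: unify b ~ (List c -> (Int -> c))  [subst: {-} | 2 pending]
  bind b := (List c -> (Int -> c))
step 2: unify ((List c -> (Int -> c)) -> (d -> c)) ~ (List a -> List Int)  [subst: {b:=(List c -> (Int -> c))} | 1 pending]
  -> decompose arrow: push (List c -> (Int -> c))~List a, (d -> c)~List Int
step 3: unify (List c -> (Int -> c)) ~ List a  [subst: {b:=(List c -> (Int -> c))} | 2 pending]
  clash: (List c -> (Int -> c)) vs List a

Answer: FAIL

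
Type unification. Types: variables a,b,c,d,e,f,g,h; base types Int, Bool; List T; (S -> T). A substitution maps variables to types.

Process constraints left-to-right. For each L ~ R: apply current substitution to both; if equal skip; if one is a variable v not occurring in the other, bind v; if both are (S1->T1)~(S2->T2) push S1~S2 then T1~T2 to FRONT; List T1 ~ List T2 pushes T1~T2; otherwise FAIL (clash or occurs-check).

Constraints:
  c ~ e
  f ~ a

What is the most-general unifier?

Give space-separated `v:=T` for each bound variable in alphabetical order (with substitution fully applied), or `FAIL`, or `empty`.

step 1: unify c ~ e  [subst: {-} | 1 pending]
  bind c := e
step 2: unify f ~ a  [subst: {c:=e} | 0 pending]
  bind f := a

Answer: c:=e f:=a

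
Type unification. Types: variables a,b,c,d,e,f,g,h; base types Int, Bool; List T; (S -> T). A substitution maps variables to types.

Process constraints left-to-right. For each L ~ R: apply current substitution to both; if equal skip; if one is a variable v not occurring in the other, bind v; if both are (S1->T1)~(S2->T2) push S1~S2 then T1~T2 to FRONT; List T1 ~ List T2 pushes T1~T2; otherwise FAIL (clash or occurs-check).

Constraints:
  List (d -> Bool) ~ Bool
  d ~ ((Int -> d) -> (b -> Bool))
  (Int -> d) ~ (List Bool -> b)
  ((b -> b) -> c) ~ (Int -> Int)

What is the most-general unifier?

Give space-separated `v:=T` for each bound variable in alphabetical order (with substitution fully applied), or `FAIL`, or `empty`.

step 1: unify List (d -> Bool) ~ Bool  [subst: {-} | 3 pending]
  clash: List (d -> Bool) vs Bool

Answer: FAIL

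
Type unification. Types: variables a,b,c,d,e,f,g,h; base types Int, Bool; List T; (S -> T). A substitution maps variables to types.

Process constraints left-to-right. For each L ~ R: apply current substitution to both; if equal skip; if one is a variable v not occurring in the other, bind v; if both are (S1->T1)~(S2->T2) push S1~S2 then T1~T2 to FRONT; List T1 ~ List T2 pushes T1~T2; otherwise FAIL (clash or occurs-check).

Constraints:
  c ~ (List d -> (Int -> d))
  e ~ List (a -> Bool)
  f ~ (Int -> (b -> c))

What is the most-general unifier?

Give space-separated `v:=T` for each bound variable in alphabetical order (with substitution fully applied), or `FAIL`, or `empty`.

step 1: unify c ~ (List d -> (Int -> d))  [subst: {-} | 2 pending]
  bind c := (List d -> (Int -> d))
step 2: unify e ~ List (a -> Bool)  [subst: {c:=(List d -> (Int -> d))} | 1 pending]
  bind e := List (a -> Bool)
step 3: unify f ~ (Int -> (b -> (List d -> (Int -> d))))  [subst: {c:=(List d -> (Int -> d)), e:=List (a -> Bool)} | 0 pending]
  bind f := (Int -> (b -> (List d -> (Int -> d))))

Answer: c:=(List d -> (Int -> d)) e:=List (a -> Bool) f:=(Int -> (b -> (List d -> (Int -> d))))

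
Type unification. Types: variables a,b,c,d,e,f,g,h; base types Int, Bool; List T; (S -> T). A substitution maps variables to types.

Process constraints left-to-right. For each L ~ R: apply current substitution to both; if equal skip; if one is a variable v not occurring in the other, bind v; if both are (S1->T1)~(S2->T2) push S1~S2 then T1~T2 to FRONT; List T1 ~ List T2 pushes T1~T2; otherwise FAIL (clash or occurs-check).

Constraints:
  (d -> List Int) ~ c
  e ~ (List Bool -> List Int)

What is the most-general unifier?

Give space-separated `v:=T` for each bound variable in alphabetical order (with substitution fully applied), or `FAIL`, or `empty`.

Answer: c:=(d -> List Int) e:=(List Bool -> List Int)

Derivation:
step 1: unify (d -> List Int) ~ c  [subst: {-} | 1 pending]
  bind c := (d -> List Int)
step 2: unify e ~ (List Bool -> List Int)  [subst: {c:=(d -> List Int)} | 0 pending]
  bind e := (List Bool -> List Int)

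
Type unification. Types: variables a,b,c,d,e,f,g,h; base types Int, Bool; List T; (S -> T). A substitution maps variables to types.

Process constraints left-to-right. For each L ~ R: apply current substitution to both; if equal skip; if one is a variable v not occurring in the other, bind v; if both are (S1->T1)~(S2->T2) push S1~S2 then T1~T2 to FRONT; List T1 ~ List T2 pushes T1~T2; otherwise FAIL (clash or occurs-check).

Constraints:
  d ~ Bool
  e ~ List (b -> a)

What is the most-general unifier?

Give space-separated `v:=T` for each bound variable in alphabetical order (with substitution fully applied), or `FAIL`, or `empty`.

step 1: unify d ~ Bool  [subst: {-} | 1 pending]
  bind d := Bool
step 2: unify e ~ List (b -> a)  [subst: {d:=Bool} | 0 pending]
  bind e := List (b -> a)

Answer: d:=Bool e:=List (b -> a)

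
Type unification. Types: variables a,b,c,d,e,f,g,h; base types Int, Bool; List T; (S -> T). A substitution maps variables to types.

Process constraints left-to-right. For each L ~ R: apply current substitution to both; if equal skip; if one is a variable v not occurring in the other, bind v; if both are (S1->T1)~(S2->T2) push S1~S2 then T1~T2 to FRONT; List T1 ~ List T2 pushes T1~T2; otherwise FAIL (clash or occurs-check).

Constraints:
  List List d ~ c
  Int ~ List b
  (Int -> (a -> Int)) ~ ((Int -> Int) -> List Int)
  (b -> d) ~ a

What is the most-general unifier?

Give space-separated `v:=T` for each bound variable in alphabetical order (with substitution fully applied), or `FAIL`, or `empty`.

Answer: FAIL

Derivation:
step 1: unify List List d ~ c  [subst: {-} | 3 pending]
  bind c := List List d
step 2: unify Int ~ List b  [subst: {c:=List List d} | 2 pending]
  clash: Int vs List b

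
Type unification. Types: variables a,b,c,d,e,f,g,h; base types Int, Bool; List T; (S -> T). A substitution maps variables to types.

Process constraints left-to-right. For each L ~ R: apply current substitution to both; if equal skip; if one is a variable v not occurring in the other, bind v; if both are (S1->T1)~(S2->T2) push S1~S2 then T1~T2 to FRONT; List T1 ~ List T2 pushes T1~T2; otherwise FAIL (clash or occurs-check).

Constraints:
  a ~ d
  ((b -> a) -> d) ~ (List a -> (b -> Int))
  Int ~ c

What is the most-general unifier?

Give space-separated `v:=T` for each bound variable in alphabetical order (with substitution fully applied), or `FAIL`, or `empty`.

Answer: FAIL

Derivation:
step 1: unify a ~ d  [subst: {-} | 2 pending]
  bind a := d
step 2: unify ((b -> d) -> d) ~ (List d -> (b -> Int))  [subst: {a:=d} | 1 pending]
  -> decompose arrow: push (b -> d)~List d, d~(b -> Int)
step 3: unify (b -> d) ~ List d  [subst: {a:=d} | 2 pending]
  clash: (b -> d) vs List d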